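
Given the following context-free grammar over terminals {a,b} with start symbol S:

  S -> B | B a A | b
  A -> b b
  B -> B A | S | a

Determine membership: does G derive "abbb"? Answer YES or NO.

Convert to CNF:
  S -> B A | B X3 | a | b
  A -> T0 T0
  B -> B A | B X2 | a | b
  T0 -> b
  T1 -> a
  X2 -> T1 A
  X3 -> T1 A

CYK table (by increasing span):
  cell(0,0) a: {B,S,T1}  orig:{B,S}
  cell(1,1) b: {B,S,T0}  orig:{B,S}
  cell(2,2) b: {B,S,T0}  orig:{B,S}
  cell(3,3) b: {B,S,T0}  orig:{B,S}
  cell(0,1) ab: ∅
  cell(1,2) bb: {A}
  cell(2,3) bb: {A}
  cell(0,2) abb: {B,S,X2,X3}  orig:{B,S}
  cell(1,3) bbb: {B,S}
  cell(0,3) abbb: ∅

S ∉ T[0,3] ⇒ NO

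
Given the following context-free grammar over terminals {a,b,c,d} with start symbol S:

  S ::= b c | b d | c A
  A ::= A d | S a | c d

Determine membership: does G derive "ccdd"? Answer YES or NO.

CNF form of G:
  S -> T2 A | T3 T0 | T3 T2
  A -> A T0 | S T1 | T2 T0
  T0 -> d
  T1 -> a
  T2 -> c
  T3 -> b

CYK fill:
  cell(0,0) c: {T2}  orig:{}
  cell(1,1) c: {T2}  orig:{}
  cell(2,2) d: {T0}  orig:{}
  cell(3,3) d: {T0}  orig:{}
  cell(0,1) cc: ∅
  cell(1,2) cd: {A}
  cell(2,3) dd: ∅
  cell(0,2) ccd: {S}
  cell(1,3) cdd: {A}
  cell(0,3) ccdd: {S}

S ∈ T[0,3] ⇒ YES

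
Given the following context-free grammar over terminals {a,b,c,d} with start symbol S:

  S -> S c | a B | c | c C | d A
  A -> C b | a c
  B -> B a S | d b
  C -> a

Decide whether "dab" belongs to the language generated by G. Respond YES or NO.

CNF form of G:
  S -> S T2 | T1 B | T2 C | T3 A | c
  A -> C T0 | T1 T2
  B -> B X4 | T3 T0
  C -> a
  T0 -> b
  T1 -> a
  T2 -> c
  T3 -> d
  X4 -> T1 S

CYK table (by increasing span):
  cell(0,0) d: {T3}  orig:{}
  cell(1,1) a: {C,T1}  orig:{C}
  cell(2,2) b: {T0}  orig:{}
  cell(0,1) da: ∅
  cell(1,2) ab: {A}
  cell(0,2) dab: {S}

S ∈ T[0,2] ⇒ YES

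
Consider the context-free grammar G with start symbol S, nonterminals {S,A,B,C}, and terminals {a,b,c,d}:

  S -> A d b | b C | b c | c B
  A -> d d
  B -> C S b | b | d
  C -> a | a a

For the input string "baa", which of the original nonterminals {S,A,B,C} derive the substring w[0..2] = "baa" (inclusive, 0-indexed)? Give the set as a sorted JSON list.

CNF form of G:
  S -> A X5 | T1 C | T1 T3 | T3 B
  A -> T0 T0
  B -> C X4 | b | d
  C -> T2 T2 | a
  T0 -> d
  T1 -> b
  T2 -> a
  T3 -> c
  X4 -> S T1
  X5 -> T0 T1

CYK table (by increasing span) (cells [i..j] with 0 ≤ i ≤ j ≤ 2 only):
  T[0,0] 'b' = {B,T1}  orig:{B}
  T[1,1] 'a' = {C,T2}  orig:{C}
  T[2,2] 'a' = {C,T2}  orig:{C}
  T[0,1] 'ba' = {S}
  T[1,2] 'aa' = {C}
  T[0,2] 'baa' = {S}

Original NTs in T[0,2] deriving "baa": ["S"]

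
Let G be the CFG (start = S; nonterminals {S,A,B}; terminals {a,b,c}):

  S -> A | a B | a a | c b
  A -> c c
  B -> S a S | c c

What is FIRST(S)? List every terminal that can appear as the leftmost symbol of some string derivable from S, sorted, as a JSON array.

FIRST iteration:
iter 1:
  A via A→c c: +{c}
  B via B→c c: +{c}
  S via S→A: +{c}
  S via S→a B: +{a}
  S: {a,c}  A: {c}  B: {c}
iter 2:
  B via B→S a S: +{a}
  S: {a,c}  A: {c}  B: {a,c}
iter 3: (no change)
  S: {a,c}  A: {c}  B: {a,c}

FIRST(S) = ["a", "c"]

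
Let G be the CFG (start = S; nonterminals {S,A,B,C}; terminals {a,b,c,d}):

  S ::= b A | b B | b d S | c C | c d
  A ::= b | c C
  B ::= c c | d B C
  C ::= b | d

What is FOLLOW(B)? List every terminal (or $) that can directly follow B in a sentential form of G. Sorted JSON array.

FIRST sets, iterate to fixpoint:
pass 1:
  A via A→b: +{b}
  A via A→c C: +{c}
  B via B→c c: +{c}
  B via B→d B C: +{d}
  C via C→b: +{b}
  C via C→d: +{d}
  S via S→b A: +{b}
  S via S→c C: +{c}
  FIRST[S]={b,c}  FIRST[A]={b,c}  FIRST[B]={c,d}  FIRST[C]={b,d}
pass 2: done
  FIRST[S]={b,c}  FIRST[A]={b,c}  FIRST[B]={c,d}  FIRST[C]={b,d}

Compute FOLLOW by fixpoint:
initialize: $ ∈ FOLLOW(S)
round 1:
  B→d B C: FOLLOW(B) ⊇ FIRST(C) = {b,d}; new: +{b,d}
  B→d B C: FOLLOW(C) ⊇ FOLLOW(B) ⊇ {b,d}; new: +{b,d}
  S→b A: FOLLOW(A) ⊇ FOLLOW(S) ⊇ {$}; new: +{$}
  S→b B: FOLLOW(B) ⊇ FOLLOW(S) ⊇ {$}; new: +{$}
  S→c C: FOLLOW(C) ⊇ FOLLOW(S) ⊇ {$}; new: +{$}
  S: {$}  A: {$}  B: {$,b,d}  C: {$,b,d}
round 2: (no change)
  S: {$}  A: {$}  B: {$,b,d}  C: {$,b,d}

FOLLOW(B) = ["$", "b", "d"]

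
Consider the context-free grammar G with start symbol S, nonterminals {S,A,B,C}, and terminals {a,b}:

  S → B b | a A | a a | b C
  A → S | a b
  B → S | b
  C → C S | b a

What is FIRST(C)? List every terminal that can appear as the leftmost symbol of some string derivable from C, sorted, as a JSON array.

Compute FIRST by fixpoint:
pass 1:
  A via A→a b: +{a}
  B via B→b: +{b}
  C via C→b a: +{b}
  S via S→B b: +{b}
  S via S→a A: +{a}
  FIRST(S)={a,b}  FIRST(A)={a}  FIRST(B)={b}  FIRST(C)={b}
pass 2:
  A via A→S: +{b}
  B via B→S: +{a}
  FIRST(S)={a,b}  FIRST(A)={a,b}  FIRST(B)={a,b}  FIRST(C)={b}
pass 3: (stable)
  FIRST(S)={a,b}  FIRST(A)={a,b}  FIRST(B)={a,b}  FIRST(C)={b}

FIRST(C) = ["b"]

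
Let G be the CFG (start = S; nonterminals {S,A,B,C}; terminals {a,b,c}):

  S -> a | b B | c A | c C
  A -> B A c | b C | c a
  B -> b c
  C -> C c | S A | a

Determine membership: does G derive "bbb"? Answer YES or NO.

CNF form of G:
  S -> T0 A | T0 C | T1 B | a
  A -> B X3 | T0 T2 | T1 C
  B -> T1 T0
  C -> C T0 | S A | a
  T0 -> c
  T1 -> b
  T2 -> a
  X3 -> A T0

CYK fill:
  T[0,0] 'b' = {T1}  orig:{}
  T[1,1] 'b' = {T1}  orig:{}
  T[2,2] 'b' = {T1}  orig:{}
  T[0,1] 'bb' = ∅
  T[1,2] 'bb' = ∅
  T[0,2] 'bbb' = ∅

S ∉ T[0,2] ⇒ NO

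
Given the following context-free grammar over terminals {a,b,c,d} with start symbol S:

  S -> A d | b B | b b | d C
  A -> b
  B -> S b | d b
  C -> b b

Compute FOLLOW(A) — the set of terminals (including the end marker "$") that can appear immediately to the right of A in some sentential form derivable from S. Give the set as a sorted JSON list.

FIRST iteration:
iter 1:
  A via A→b: +{b}
  B via B→d b: +{d}
  C via C→b b: +{b}
  S via S→A d: +{b}
  S via S→d C: +{d}
  FIRST[S]={b,d}  FIRST[A]={b}  FIRST[B]={d}  FIRST[C]={b}
iter 2:
  B via B→S b: +{b}
  FIRST[S]={b,d}  FIRST[A]={b}  FIRST[B]={b,d}  FIRST[C]={b}
iter 3: done
  FIRST[S]={b,d}  FIRST[A]={b}  FIRST[B]={b,d}  FIRST[C]={b}

FOLLOW iteration:
initialize: $ ∈ FOLLOW(S)
[1]
  B→S b: FOLLOW(S) ⊇ FIRST(b) = {b}; new: +{b}
  S→A d: FOLLOW(A) ⊇ FIRST(d) = {d}; new: +{d}
  S→b B: FOLLOW(B) ⊇ FOLLOW(S) ⊇ {$,b}; new: +{$,b}
  S→d C: FOLLOW(C) ⊇ FOLLOW(S) ⊇ {$,b}; new: +{$,b}
  S: {$,b}  A: {d}  B: {$,b}  C: {$,b}
[2] done
  S: {$,b}  A: {d}  B: {$,b}  C: {$,b}

FOLLOW(A) = ["d"]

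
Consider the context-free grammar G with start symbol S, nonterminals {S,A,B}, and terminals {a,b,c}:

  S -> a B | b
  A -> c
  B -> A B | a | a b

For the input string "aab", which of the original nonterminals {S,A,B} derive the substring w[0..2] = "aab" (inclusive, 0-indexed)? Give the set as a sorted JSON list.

CNF form of G:
  S -> T0 B | b
  A -> c
  B -> A B | T0 T1 | a
  T0 -> a
  T1 -> b

Fill CYK table bottom-up (cells [i..j] with 0 ≤ i ≤ j ≤ 2 only):
  [0..0]={B,T0}  "a"  orig:{B}
  [1..1]={B,T0}  "a"  orig:{B}
  [2..2]={S,T1}  "b"  orig:{S}
  [0..1]={S}  "aa"
  [1..2]={B}  "ab"
  [0..2]={S}  "aab"

Original NTs in T[0,2] deriving "aab": ["S"]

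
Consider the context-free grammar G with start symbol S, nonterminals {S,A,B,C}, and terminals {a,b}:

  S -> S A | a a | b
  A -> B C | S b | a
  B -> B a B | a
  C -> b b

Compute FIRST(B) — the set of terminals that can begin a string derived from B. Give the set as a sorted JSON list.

FIRST iteration:
pass 1:
  A via A→a: +{a}
  B via B→a: +{a}
  C via C→b b: +{b}
  S via S→a a: +{a}
  S via S→b: +{b}
  FIRST[S]={a,b}  FIRST[A]={a}  FIRST[B]={a}  FIRST[C]={b}
pass 2:
  A via A→S b: +{b}
  FIRST[S]={a,b}  FIRST[A]={a,b}  FIRST[B]={a}  FIRST[C]={b}
pass 3: done
  FIRST[S]={a,b}  FIRST[A]={a,b}  FIRST[B]={a}  FIRST[C]={b}

FIRST(B) = ["a"]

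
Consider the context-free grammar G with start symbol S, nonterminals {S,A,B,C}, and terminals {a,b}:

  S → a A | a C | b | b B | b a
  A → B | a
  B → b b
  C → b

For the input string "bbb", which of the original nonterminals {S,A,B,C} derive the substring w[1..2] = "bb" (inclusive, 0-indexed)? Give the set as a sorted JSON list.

CNF form of G:
  S -> T0 B | T0 T1 | T1 A | T1 C | b
  A -> T0 T0 | a
  B -> T0 T0
  C -> b
  T0 -> b
  T1 -> a

CYK table (by increasing span), restricted to cells inside w[1..2]:
  [1..1]={C,S,T0}  "b"  orig:{C,S}
  [2..2]={C,S,T0}  "b"  orig:{C,S}
  [1..2]={A,B}  "bb"

Original NTs in T[1,2] deriving "bb": ["A", "B"]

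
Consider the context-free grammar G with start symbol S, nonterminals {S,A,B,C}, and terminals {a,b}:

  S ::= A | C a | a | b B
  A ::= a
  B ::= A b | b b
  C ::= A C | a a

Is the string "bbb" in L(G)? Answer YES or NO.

CNF form of G:
  S -> C T1 | T0 B | a
  A -> a
  B -> A T0 | T0 T0
  C -> A C | T1 T1
  T0 -> b
  T1 -> a

Fill CYK table bottom-up:
  T[0,0] 'b' = {T0}  orig:{}
  T[1,1] 'b' = {T0}  orig:{}
  T[2,2] 'b' = {T0}  orig:{}
  T[0,1] 'bb' = {B}
  T[1,2] 'bb' = {B}
  T[0,2] 'bbb' = {S}

S ∈ T[0,2] ⇒ YES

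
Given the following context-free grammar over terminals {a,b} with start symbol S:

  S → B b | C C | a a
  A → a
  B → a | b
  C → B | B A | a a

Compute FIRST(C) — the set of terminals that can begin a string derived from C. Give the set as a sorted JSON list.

FIRST iteration:
[1]
  A via A→a: +{a}
  B via B→a: +{a}
  B via B→b: +{b}
  C via C→B: +{a,b}
  S via S→B b: +{a,b}
  FIRST[S]={a,b}  FIRST[A]={a}  FIRST[B]={a,b}  FIRST[C]={a,b}
[2] (stable)
  FIRST[S]={a,b}  FIRST[A]={a}  FIRST[B]={a,b}  FIRST[C]={a,b}

FIRST(C) = ["a", "b"]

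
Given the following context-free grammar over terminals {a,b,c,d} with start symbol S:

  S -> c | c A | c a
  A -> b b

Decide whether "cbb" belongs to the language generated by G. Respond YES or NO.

Convert to CNF:
  S -> T1 A | T1 T2 | c
  A -> T0 T0
  T0 -> b
  T1 -> c
  T2 -> a

CYK table (by increasing span):
  cell(0,0) c: {S,T1}  orig:{S}
  cell(1,1) b: {T0}  orig:{}
  cell(2,2) b: {T0}  orig:{}
  cell(0,1) cb: ∅
  cell(1,2) bb: {A}
  cell(0,2) cbb: {S}

S ∈ T[0,2] ⇒ YES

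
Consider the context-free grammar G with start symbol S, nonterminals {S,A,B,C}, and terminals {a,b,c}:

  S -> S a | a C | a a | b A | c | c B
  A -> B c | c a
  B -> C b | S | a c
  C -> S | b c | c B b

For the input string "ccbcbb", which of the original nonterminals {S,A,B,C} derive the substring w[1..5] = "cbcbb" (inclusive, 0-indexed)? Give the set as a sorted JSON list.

CNF form of G:
  S -> S T1 | T0 B | T1 C | T1 T1 | T2 A | c
  A -> B T0 | T0 T1
  B -> C T2 | S T1 | T0 B | T1 C | T1 T0 | T1 T1 | T2 A | c
  C -> S T1 | T0 B | T0 X3 | T1 C | T1 T1 | T2 A | T2 T0 | c
  T0 -> c
  T1 -> a
  T2 -> b
  X3 -> B T2

Fill CYK table bottom-up, restricted to cells inside w[1..5]:
  [1..1]={B,C,S,T0}  "c"  orig:{B,C,S}
  [2..2]={T2}  "b"  orig:{}
  [3..3]={B,C,S,T0}  "c"  orig:{B,C,S}
  [4..4]={T2}  "b"  orig:{}
  [5..5]={T2}  "b"  orig:{}
  [1..2]={B,X3}  "cb"  orig:{B}
  [2..3]={C}  "bc"
  [3..4]={B,X3}  "cb"  orig:{B}
  [4..5]=∅  "bb"
  [1..3]={A}  "cbc"
  [2..4]={B}  "bcb"
  [3..5]={X3}  "cbb"  orig:{}
  [1..4]={B,C,S}  "cbcb"
  [2..5]={X3}  "bcbb"  orig:{}
  [1..5]={B,C,X3}  "cbcbb"  orig:{B,C}

Original NTs in T[1,5] deriving "cbcbb": ["B", "C"]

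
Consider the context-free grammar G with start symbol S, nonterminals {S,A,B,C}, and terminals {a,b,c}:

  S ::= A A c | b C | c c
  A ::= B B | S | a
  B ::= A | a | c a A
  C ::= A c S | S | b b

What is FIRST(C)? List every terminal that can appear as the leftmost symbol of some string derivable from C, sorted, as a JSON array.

FIRST sets, iterate to fixpoint:
[1]
  A via A→a: +{a}
  B via B→A: +{a}
  B via B→c a A: +{c}
  C via C→A c S: +{a}
  C via C→b b: +{b}
  S via S→A A c: +{a}
  S via S→b C: +{b}
  S via S→c c: +{c}
  S: {a,b,c}  A: {a}  B: {a,c}  C: {a,b}
[2]
  A via A→B B: +{c}
  A via A→S: +{b}
  B via B→A: +{b}
  C via C→A c S: +{c}
  S: {a,b,c}  A: {a,b,c}  B: {a,b,c}  C: {a,b,c}
[3] (no change)
  S: {a,b,c}  A: {a,b,c}  B: {a,b,c}  C: {a,b,c}

FIRST(C) = ["a", "b", "c"]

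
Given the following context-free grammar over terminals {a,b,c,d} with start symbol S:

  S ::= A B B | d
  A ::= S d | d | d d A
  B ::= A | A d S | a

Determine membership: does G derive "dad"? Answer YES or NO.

CNF form of G:
  S -> A X4 | d
  A -> S T0 | T0 X1 | d
  B -> A X2 | S T0 | T0 X3 | a | d
  T0 -> d
  X1 -> T0 A
  X2 -> T0 S
  X3 -> T0 A
  X4 -> B B

CYK fill:
  T[0,0] 'd' = {A,B,S,T0}  orig:{A,B,S}
  T[1,1] 'a' = {B}
  T[2,2] 'd' = {A,B,S,T0}  orig:{A,B,S}
  T[0,1] 'da' = {X4}  orig:{}
  T[1,2] 'ad' = {X4}  orig:{}
  T[0,2] 'dad' = {S}

S ∈ T[0,2] ⇒ YES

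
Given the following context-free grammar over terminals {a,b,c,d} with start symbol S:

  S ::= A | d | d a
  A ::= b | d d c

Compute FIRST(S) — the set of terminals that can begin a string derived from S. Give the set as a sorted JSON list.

FIRST sets, iterate to fixpoint:
[1]
  A via A→b: +{b}
  A via A→d d c: +{d}
  S via S→A: +{b,d}
  S: {b,d}  A: {b,d}
[2] done
  S: {b,d}  A: {b,d}

FIRST(S) = ["b", "d"]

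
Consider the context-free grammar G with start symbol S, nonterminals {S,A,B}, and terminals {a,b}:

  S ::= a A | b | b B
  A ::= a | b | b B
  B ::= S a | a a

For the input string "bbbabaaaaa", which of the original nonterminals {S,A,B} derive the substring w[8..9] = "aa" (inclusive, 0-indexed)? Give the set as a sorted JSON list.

Convert to CNF:
  S -> T0 B | T1 A | b
  A -> T0 B | a | b
  B -> S T1 | T1 T1
  T0 -> b
  T1 -> a

Fill CYK table bottom-up, restricted to cells inside w[8..9]:
  T[8,8] 'a' = {A,T1}  orig:{A}
  T[9,9] 'a' = {A,T1}  orig:{A}
  T[8,9] 'aa' = {B,S}

Original NTs in T[8,9] deriving "aa": ["B", "S"]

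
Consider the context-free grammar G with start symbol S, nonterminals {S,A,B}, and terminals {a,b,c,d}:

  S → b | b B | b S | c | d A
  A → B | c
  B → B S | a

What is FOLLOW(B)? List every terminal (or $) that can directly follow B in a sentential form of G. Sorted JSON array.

Compute FIRST by fixpoint:
pass 1:
  A via A→c: +{c}
  B via B→a: +{a}
  S via S→b: +{b}
  S via S→c: +{c}
  S via S→d A: +{d}
  S: {b,c,d}  A: {c}  B: {a}
pass 2:
  A via A→B: +{a}
  S: {b,c,d}  A: {a,c}  B: {a}
pass 3: done
  S: {b,c,d}  A: {a,c}  B: {a}

FOLLOW iteration:
FOLLOW(S) := {$}
iter 1:
  B→B S: FOLLOW(B) ⊇ FIRST(S) = {b,c,d}; new: +{b,c,d}
  B→B S: FOLLOW(S) ⊇ FOLLOW(B) ⊇ {b,c,d}; new: +{b,c,d}
  S→b B: FOLLOW(B) ⊇ FOLLOW(S) ⊇ {$,b,c,d}; new: +{$}
  S→d A: FOLLOW(A) ⊇ FOLLOW(S) ⊇ {$,b,c,d}; new: +{$,b,c,d}
  FOLLOW(S)={$,b,c,d}  FOLLOW(A)={$,b,c,d}  FOLLOW(B)={$,b,c,d}
iter 2: done
  FOLLOW(S)={$,b,c,d}  FOLLOW(A)={$,b,c,d}  FOLLOW(B)={$,b,c,d}

FOLLOW(B) = ["$", "b", "c", "d"]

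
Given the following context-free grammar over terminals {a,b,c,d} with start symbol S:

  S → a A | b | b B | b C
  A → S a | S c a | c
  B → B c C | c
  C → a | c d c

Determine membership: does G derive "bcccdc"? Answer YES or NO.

CNF form of G:
  S -> T0 A | T3 B | T3 C | b
  A -> S T0 | S X4 | c
  B -> B X5 | c
  C -> T1 X6 | a
  T0 -> a
  T1 -> c
  T2 -> d
  T3 -> b
  X4 -> T1 T0
  X5 -> T1 C
  X6 -> T2 T1

Fill CYK table bottom-up:
  cell(0,0) b: {S,T3}  orig:{S}
  cell(1,1) c: {A,B,T1}  orig:{A,B}
  cell(2,2) c: {A,B,T1}  orig:{A,B}
  cell(3,3) c: {A,B,T1}  orig:{A,B}
  cell(4,4) d: {T2}  orig:{}
  cell(5,5) c: {A,B,T1}  orig:{A,B}
  cell(0,1) bc: {S}
  cell(1,2) cc: ∅
  cell(2,3) cc: ∅
  cell(3,4) cd: ∅
  cell(4,5) dc: {X6}  orig:{}
  cell(0,2) bcc: ∅
  cell(1,3) ccc: ∅
  cell(2,4) ccd: ∅
  cell(3,5) cdc: {C}
  cell(0,3) bccc: ∅
  cell(1,4) cccd: ∅
  cell(2,5) ccdc: {X5}  orig:{}
  cell(0,4) bcccd: ∅
  cell(1,5) cccdc: {B}
  cell(0,5) bcccdc: {S}

S ∈ T[0,5] ⇒ YES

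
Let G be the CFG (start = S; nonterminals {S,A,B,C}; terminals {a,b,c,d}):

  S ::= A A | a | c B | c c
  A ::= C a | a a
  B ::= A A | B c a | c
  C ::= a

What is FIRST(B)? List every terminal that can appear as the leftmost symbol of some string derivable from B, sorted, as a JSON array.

Compute FIRST by fixpoint:
round 1:
  A via A→a a: +{a}
  B via B→A A: +{a}
  B via B→c: +{c}
  C via C→a: +{a}
  S via S→A A: +{a}
  S via S→c B: +{c}
  S: {a,c}  A: {a}  B: {a,c}  C: {a}
round 2: — fixpoint
  S: {a,c}  A: {a}  B: {a,c}  C: {a}

FIRST(B) = ["a", "c"]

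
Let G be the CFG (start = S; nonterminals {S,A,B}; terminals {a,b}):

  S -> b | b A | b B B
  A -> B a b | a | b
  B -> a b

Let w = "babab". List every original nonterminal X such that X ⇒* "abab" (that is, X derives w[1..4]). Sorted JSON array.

Convert to CNF:
  S -> T1 A | T1 X3 | b
  A -> B X2 | a | b
  B -> T0 T1
  T0 -> a
  T1 -> b
  X2 -> T0 T1
  X3 -> B B

CYK fill, restricted to cells inside w[1..4]:
  T[1,1] 'a' = {A,T0}  orig:{A}
  T[2,2] 'b' = {A,S,T1}  orig:{A,S}
  T[3,3] 'a' = {A,T0}  orig:{A}
  T[4,4] 'b' = {A,S,T1}  orig:{A,S}
  T[1,2] 'ab' = {B,X2}  orig:{B}
  T[2,3] 'ba' = {S}
  T[3,4] 'ab' = {B,X2}  orig:{B}
  T[1,3] 'aba' = ∅
  T[2,4] 'bab' = ∅
  T[1,4] 'abab' = {A,X3}  orig:{A}

Original NTs in T[1,4] deriving "abab": ["A"]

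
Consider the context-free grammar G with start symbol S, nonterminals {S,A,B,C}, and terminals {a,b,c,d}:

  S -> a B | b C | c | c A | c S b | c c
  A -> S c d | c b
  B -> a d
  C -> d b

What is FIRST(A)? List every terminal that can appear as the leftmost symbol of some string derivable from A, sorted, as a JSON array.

FIRST sets, iterate to fixpoint:
[1]
  A via A→c b: +{c}
  B via B→a d: +{a}
  C via C→d b: +{d}
  S via S→a B: +{a}
  S via S→b C: +{b}
  S via S→c: +{c}
  FIRST[S]={a,b,c}  FIRST[A]={c}  FIRST[B]={a}  FIRST[C]={d}
[2]
  A via A→S c d: +{a,b}
  FIRST[S]={a,b,c}  FIRST[A]={a,b,c}  FIRST[B]={a}  FIRST[C]={d}
[3] (stable)
  FIRST[S]={a,b,c}  FIRST[A]={a,b,c}  FIRST[B]={a}  FIRST[C]={d}

FIRST(A) = ["a", "b", "c"]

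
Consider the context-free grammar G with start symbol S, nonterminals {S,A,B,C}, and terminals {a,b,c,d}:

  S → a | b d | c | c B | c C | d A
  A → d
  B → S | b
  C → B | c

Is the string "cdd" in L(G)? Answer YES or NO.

CNF form of G:
  S -> T0 T1 | T1 A | T2 B | T2 C | a | c
  A -> d
  B -> T0 T1 | T1 A | T2 B | T2 C | a | b | c
  C -> T0 T1 | T1 A | T2 B | T2 C | a | b | c
  T0 -> b
  T1 -> d
  T2 -> c

CYK table (by increasing span):
  cell(0,0) c: {B,C,S,T2}  orig:{B,C,S}
  cell(1,1) d: {A,T1}  orig:{A}
  cell(2,2) d: {A,T1}  orig:{A}
  cell(0,1) cd: ∅
  cell(1,2) dd: {B,C,S}
  cell(0,2) cdd: {B,C,S}

S ∈ T[0,2] ⇒ YES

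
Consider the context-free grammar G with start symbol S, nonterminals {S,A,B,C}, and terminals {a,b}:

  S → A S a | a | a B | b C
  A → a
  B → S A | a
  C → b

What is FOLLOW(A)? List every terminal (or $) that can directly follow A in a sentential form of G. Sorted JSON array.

Compute FIRST by fixpoint:
iter 1:
  A via A→a: +{a}
  B via B→a: +{a}
  C via C→b: +{b}
  S via S→A S a: +{a}
  S via S→b C: +{b}
  FIRST(S)={a,b}  FIRST(A)={a}  FIRST(B)={a}  FIRST(C)={b}
iter 2:
  B via B→S A: +{b}
  FIRST(S)={a,b}  FIRST(A)={a}  FIRST(B)={a,b}  FIRST(C)={b}
iter 3: — fixpoint
  FIRST(S)={a,b}  FIRST(A)={a}  FIRST(B)={a,b}  FIRST(C)={b}

FOLLOW iteration:
FOLLOW(S) := {$}
iter 1:
  B→S A: FOLLOW(S) ⊇ FIRST(A) = {a}; new: +{a}
  S→A S a: FOLLOW(A) ⊇ FIRST(S) = {a,b}; new: +{a,b}
  S→a B: FOLLOW(B) ⊇ FOLLOW(S) ⊇ {$,a}; new: +{$,a}
  S→b C: FOLLOW(C) ⊇ FOLLOW(S) ⊇ {$,a}; new: +{$,a}
  FOLLOW(S)={$,a}  FOLLOW(A)={a,b}  FOLLOW(B)={$,a}  FOLLOW(C)={$,a}
iter 2:
  B→S A: FOLLOW(A) ⊇ FOLLOW(B) ⊇ {$,a}; new: +{$}
  FOLLOW(S)={$,a}  FOLLOW(A)={$,a,b}  FOLLOW(B)={$,a}  FOLLOW(C)={$,a}
iter 3: done
  FOLLOW(S)={$,a}  FOLLOW(A)={$,a,b}  FOLLOW(B)={$,a}  FOLLOW(C)={$,a}

FOLLOW(A) = ["$", "a", "b"]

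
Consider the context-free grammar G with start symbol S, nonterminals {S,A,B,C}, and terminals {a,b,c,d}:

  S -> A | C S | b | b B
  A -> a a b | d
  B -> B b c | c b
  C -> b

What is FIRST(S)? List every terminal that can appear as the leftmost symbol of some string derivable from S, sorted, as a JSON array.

FIRST iteration:
iter 1:
  A via A→a a b: +{a}
  A via A→d: +{d}
  B via B→c b: +{c}
  C via C→b: +{b}
  S via S→A: +{a,d}
  S via S→C S: +{b}
  S: {a,b,d}  A: {a,d}  B: {c}  C: {b}
iter 2: (stable)
  S: {a,b,d}  A: {a,d}  B: {c}  C: {b}

FIRST(S) = ["a", "b", "d"]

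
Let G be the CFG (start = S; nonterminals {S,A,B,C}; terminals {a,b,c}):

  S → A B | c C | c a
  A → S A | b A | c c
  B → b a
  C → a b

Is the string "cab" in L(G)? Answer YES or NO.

CNF form of G:
  S -> A B | T1 C | T1 T2
  A -> S A | T0 A | T1 T1
  B -> T0 T2
  C -> T2 T0
  T0 -> b
  T1 -> c
  T2 -> a

CYK fill:
  cell(0,0) c: {T1}  orig:{}
  cell(1,1) a: {T2}  orig:{}
  cell(2,2) b: {T0}  orig:{}
  cell(0,1) ca: {S}
  cell(1,2) ab: {C}
  cell(0,2) cab: {S}

S ∈ T[0,2] ⇒ YES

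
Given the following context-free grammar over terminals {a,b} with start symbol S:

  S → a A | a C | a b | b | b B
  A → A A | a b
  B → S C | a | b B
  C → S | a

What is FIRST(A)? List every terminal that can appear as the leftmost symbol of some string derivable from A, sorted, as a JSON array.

FIRST iteration:
pass 1:
  A via A→a b: +{a}
  B via B→a: +{a}
  B via B→b B: +{b}
  C via C→a: +{a}
  S via S→a A: +{a}
  S via S→b: +{b}
  S: {a,b}  A: {a}  B: {a,b}  C: {a}
pass 2:
  C via C→S: +{b}
  S: {a,b}  A: {a}  B: {a,b}  C: {a,b}
pass 3: (stable)
  S: {a,b}  A: {a}  B: {a,b}  C: {a,b}

FIRST(A) = ["a"]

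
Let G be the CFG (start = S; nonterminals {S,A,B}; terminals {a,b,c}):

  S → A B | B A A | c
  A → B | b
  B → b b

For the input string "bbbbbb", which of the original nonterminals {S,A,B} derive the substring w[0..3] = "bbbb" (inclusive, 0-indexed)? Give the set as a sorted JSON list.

Convert to CNF:
  S -> A B | B X1 | c
  A -> T0 T0 | b
  B -> T0 T0
  T0 -> b
  X1 -> A A

Fill CYK table bottom-up, restricted to cells inside w[0..3]:
  T[0,0] 'b' = {A,T0}  orig:{A}
  T[1,1] 'b' = {A,T0}  orig:{A}
  T[2,2] 'b' = {A,T0}  orig:{A}
  T[3,3] 'b' = {A,T0}  orig:{A}
  T[0,1] 'bb' = {A,B,X1}  orig:{A,B}
  T[1,2] 'bb' = {A,B,X1}  orig:{A,B}
  T[2,3] 'bb' = {A,B,X1}  orig:{A,B}
  T[0,2] 'bbb' = {S,X1}  orig:{S}
  T[1,3] 'bbb' = {S,X1}  orig:{S}
  T[0,3] 'bbbb' = {S,X1}  orig:{S}

Original NTs in T[0,3] deriving "bbbb": ["S"]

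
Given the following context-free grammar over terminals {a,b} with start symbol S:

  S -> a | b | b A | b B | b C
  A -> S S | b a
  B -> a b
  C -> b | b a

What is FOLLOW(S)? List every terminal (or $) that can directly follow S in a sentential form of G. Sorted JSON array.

Compute FIRST by fixpoint:
[1]
  A via A→b a: +{b}
  B via B→a b: +{a}
  C via C→b: +{b}
  S via S→a: +{a}
  S via S→b: +{b}
  FIRST(S)={a,b}  FIRST(A)={b}  FIRST(B)={a}  FIRST(C)={b}
[2]
  A via A→S S: +{a}
  FIRST(S)={a,b}  FIRST(A)={a,b}  FIRST(B)={a}  FIRST(C)={b}
[3] — fixpoint
  FIRST(S)={a,b}  FIRST(A)={a,b}  FIRST(B)={a}  FIRST(C)={b}

Compute FOLLOW by fixpoint:
seed FOLLOW(S) with $
[1]
  A→S S: FOLLOW(S) ⊇ FIRST(S) = {a,b}; new: +{a,b}
  S→b A: FOLLOW(A) ⊇ FOLLOW(S) ⊇ {$,a,b}; new: +{$,a,b}
  S→b B: FOLLOW(B) ⊇ FOLLOW(S) ⊇ {$,a,b}; new: +{$,a,b}
  S→b C: FOLLOW(C) ⊇ FOLLOW(S) ⊇ {$,a,b}; new: +{$,a,b}
  S: {$,a,b}  A: {$,a,b}  B: {$,a,b}  C: {$,a,b}
[2] (no change)
  S: {$,a,b}  A: {$,a,b}  B: {$,a,b}  C: {$,a,b}

FOLLOW(S) = ["$", "a", "b"]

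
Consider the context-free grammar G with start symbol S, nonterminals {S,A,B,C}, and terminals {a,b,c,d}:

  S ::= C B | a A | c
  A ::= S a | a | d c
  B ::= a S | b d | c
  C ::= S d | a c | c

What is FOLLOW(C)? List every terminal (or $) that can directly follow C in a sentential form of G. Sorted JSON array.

Compute FIRST by fixpoint:
iter 1:
  A via A→a: +{a}
  A via A→d c: +{d}
  B via B→a S: +{a}
  B via B→b d: +{b}
  B via B→c: +{c}
  C via C→a c: +{a}
  C via C→c: +{c}
  S via S→C B: +{a,c}
  FIRST(S)={a,c}  FIRST(A)={a,d}  FIRST(B)={a,b,c}  FIRST(C)={a,c}
iter 2:
  A via A→S a: +{c}
  FIRST(S)={a,c}  FIRST(A)={a,c,d}  FIRST(B)={a,b,c}  FIRST(C)={a,c}
iter 3: (stable)
  FIRST(S)={a,c}  FIRST(A)={a,c,d}  FIRST(B)={a,b,c}  FIRST(C)={a,c}

FOLLOW iteration:
seed FOLLOW(S) with $
pass 1:
  A→S a: FOLLOW(S) ⊇ FIRST(a) = {a}; new: +{a}
  C→S d: FOLLOW(S) ⊇ FIRST(d) = {d}; new: +{d}
  S→C B: FOLLOW(C) ⊇ FIRST(B) = {a,b,c}; new: +{a,b,c}
  S→C B: FOLLOW(B) ⊇ FOLLOW(S) ⊇ {$,a,d}; new: +{$,a,d}
  S→a A: FOLLOW(A) ⊇ FOLLOW(S) ⊇ {$,a,d}; new: +{$,a,d}
  FOLLOW[S]={$,a,d}  FOLLOW[A]={$,a,d}  FOLLOW[B]={$,a,d}  FOLLOW[C]={a,b,c}
pass 2: (stable)
  FOLLOW[S]={$,a,d}  FOLLOW[A]={$,a,d}  FOLLOW[B]={$,a,d}  FOLLOW[C]={a,b,c}

FOLLOW(C) = ["a", "b", "c"]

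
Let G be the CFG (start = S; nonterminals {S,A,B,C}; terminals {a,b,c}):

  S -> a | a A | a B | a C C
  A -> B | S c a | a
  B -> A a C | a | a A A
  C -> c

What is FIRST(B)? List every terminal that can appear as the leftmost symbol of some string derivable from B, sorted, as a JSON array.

Compute FIRST by fixpoint:
pass 1:
  A via A→a: +{a}
  B via B→A a C: +{a}
  C via C→c: +{c}
  S via S→a: +{a}
  S: {a}  A: {a}  B: {a}  C: {c}
pass 2: (stable)
  S: {a}  A: {a}  B: {a}  C: {c}

FIRST(B) = ["a"]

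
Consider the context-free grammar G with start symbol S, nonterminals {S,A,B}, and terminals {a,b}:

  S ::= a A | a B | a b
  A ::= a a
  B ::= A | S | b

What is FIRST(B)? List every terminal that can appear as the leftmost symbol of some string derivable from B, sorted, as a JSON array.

FIRST sets, iterate to fixpoint:
iter 1:
  A via A→a a: +{a}
  B via B→A: +{a}
  B via B→b: +{b}
  S via S→a A: +{a}
  S: {a}  A: {a}  B: {a,b}
iter 2: (stable)
  S: {a}  A: {a}  B: {a,b}

FIRST(B) = ["a", "b"]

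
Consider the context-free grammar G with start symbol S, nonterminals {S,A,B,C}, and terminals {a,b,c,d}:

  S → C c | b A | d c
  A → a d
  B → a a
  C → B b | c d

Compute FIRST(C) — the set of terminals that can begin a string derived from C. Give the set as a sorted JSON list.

Compute FIRST by fixpoint:
iter 1:
  A via A→a d: +{a}
  B via B→a a: +{a}
  C via C→B b: +{a}
  C via C→c d: +{c}
  S via S→C c: +{a,c}
  S via S→b A: +{b}
  S via S→d c: +{d}
  FIRST[S]={a,b,c,d}  FIRST[A]={a}  FIRST[B]={a}  FIRST[C]={a,c}
iter 2: (no change)
  FIRST[S]={a,b,c,d}  FIRST[A]={a}  FIRST[B]={a}  FIRST[C]={a,c}

FIRST(C) = ["a", "c"]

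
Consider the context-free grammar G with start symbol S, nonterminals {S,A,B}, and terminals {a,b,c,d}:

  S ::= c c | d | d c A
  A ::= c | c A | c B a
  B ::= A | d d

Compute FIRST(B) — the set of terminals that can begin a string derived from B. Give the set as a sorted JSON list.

FIRST sets, iterate to fixpoint:
pass 1:
  A via A→c: +{c}
  B via B→A: +{c}
  B via B→d d: +{d}
  S via S→c c: +{c}
  S via S→d: +{d}
  S: {c,d}  A: {c}  B: {c,d}
pass 2: done
  S: {c,d}  A: {c}  B: {c,d}

FIRST(B) = ["c", "d"]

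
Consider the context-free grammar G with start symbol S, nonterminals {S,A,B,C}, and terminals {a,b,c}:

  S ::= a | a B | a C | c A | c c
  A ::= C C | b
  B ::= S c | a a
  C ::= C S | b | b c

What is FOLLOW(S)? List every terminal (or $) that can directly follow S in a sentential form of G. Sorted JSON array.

FIRST iteration:
[1]
  A via A→b: +{b}
  B via B→a a: +{a}
  C via C→b: +{b}
  S via S→a: +{a}
  S via S→c A: +{c}
  FIRST(S)={a,c}  FIRST(A)={b}  FIRST(B)={a}  FIRST(C)={b}
[2]
  B via B→S c: +{c}
  FIRST(S)={a,c}  FIRST(A)={b}  FIRST(B)={a,c}  FIRST(C)={b}
[3] done
  FIRST(S)={a,c}  FIRST(A)={b}  FIRST(B)={a,c}  FIRST(C)={b}

Compute FOLLOW by fixpoint:
FOLLOW(S) := {$}
pass 1:
  A→C C: FOLLOW(C) ⊇ FIRST(C) = {b}; new: +{b}
  B→S c: FOLLOW(S) ⊇ FIRST(c) = {c}; new: +{c}
  C→C S: FOLLOW(C) ⊇ FIRST(S) = {a,c}; new: +{a,c}
  C→C S: FOLLOW(S) ⊇ FOLLOW(C) ⊇ {a,b,c}; new: +{a,b}
  S→a B: FOLLOW(B) ⊇ FOLLOW(S) ⊇ {$,a,b,c}; new: +{$,a,b,c}
  S→a C: FOLLOW(C) ⊇ FOLLOW(S) ⊇ {$,a,b,c}; new: +{$}
  S→c A: FOLLOW(A) ⊇ FOLLOW(S) ⊇ {$,a,b,c}; new: +{$,a,b,c}
  FOLLOW(S)={$,a,b,c}  FOLLOW(A)={$,a,b,c}  FOLLOW(B)={$,a,b,c}  FOLLOW(C)={$,a,b,c}
pass 2: done
  FOLLOW(S)={$,a,b,c}  FOLLOW(A)={$,a,b,c}  FOLLOW(B)={$,a,b,c}  FOLLOW(C)={$,a,b,c}

FOLLOW(S) = ["$", "a", "b", "c"]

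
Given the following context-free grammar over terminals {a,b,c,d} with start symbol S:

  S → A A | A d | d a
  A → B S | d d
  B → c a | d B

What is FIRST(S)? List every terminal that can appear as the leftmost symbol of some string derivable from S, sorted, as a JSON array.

Compute FIRST by fixpoint:
pass 1:
  A via A→d d: +{d}
  B via B→c a: +{c}
  B via B→d B: +{d}
  S via S→A A: +{d}
  S: {d}  A: {d}  B: {c,d}
pass 2:
  A via A→B S: +{c}
  S via S→A A: +{c}
  S: {c,d}  A: {c,d}  B: {c,d}
pass 3: done
  S: {c,d}  A: {c,d}  B: {c,d}

FIRST(S) = ["c", "d"]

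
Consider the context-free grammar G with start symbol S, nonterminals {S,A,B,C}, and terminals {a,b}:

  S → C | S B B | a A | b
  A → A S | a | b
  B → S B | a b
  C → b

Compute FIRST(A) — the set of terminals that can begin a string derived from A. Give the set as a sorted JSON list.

FIRST sets, iterate to fixpoint:
iter 1:
  A via A→a: +{a}
  A via A→b: +{b}
  B via B→a b: +{a}
  C via C→b: +{b}
  S via S→C: +{b}
  S via S→a A: +{a}
  S: {a,b}  A: {a,b}  B: {a}  C: {b}
iter 2:
  B via B→S B: +{b}
  S: {a,b}  A: {a,b}  B: {a,b}  C: {b}
iter 3: (no change)
  S: {a,b}  A: {a,b}  B: {a,b}  C: {b}

FIRST(A) = ["a", "b"]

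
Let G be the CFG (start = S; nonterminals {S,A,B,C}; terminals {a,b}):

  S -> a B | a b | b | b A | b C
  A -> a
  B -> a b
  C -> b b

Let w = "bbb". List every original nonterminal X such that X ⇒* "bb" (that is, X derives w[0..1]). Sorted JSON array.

Convert to CNF:
  S -> T0 B | T0 T1 | T1 A | T1 C | b
  A -> a
  B -> T0 T1
  C -> T1 T1
  T0 -> a
  T1 -> b

CYK table (by increasing span) — only the sub-triangle for w[0..1]:
  cell(0,0) b: {S,T1}  orig:{S}
  cell(1,1) b: {S,T1}  orig:{S}
  cell(0,1) bb: {C}

Original NTs in T[0,1] deriving "bb": ["C"]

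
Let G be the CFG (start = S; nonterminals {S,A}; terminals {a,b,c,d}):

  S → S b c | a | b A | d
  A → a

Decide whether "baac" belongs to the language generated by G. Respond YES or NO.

CNF form of G:
  S -> S X2 | T0 A | a | d
  A -> a
  T0 -> b
  T1 -> c
  X2 -> T0 T1

CYK fill:
  T[0,0] 'b' = {T0}  orig:{}
  T[1,1] 'a' = {A,S}
  T[2,2] 'a' = {A,S}
  T[3,3] 'c' = {T1}  orig:{}
  T[0,1] 'ba' = {S}
  T[1,2] 'aa' = ∅
  T[2,3] 'ac' = ∅
  T[0,2] 'baa' = ∅
  T[1,3] 'aac' = ∅
  T[0,3] 'baac' = ∅

S ∉ T[0,3] ⇒ NO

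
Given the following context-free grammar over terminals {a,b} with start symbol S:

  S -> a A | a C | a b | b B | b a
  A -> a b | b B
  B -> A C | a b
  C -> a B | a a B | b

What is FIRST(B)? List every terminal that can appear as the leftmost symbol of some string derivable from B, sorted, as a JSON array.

Compute FIRST by fixpoint:
round 1:
  A via A→a b: +{a}
  A via A→b B: +{b}
  B via B→A C: +{a,b}
  C via C→a B: +{a}
  C via C→b: +{b}
  S via S→a A: +{a}
  S via S→b B: +{b}
  S: {a,b}  A: {a,b}  B: {a,b}  C: {a,b}
round 2: (no change)
  S: {a,b}  A: {a,b}  B: {a,b}  C: {a,b}

FIRST(B) = ["a", "b"]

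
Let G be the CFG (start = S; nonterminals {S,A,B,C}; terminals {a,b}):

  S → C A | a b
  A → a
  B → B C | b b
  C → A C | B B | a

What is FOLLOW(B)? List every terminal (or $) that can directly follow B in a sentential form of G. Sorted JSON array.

FIRST sets, iterate to fixpoint:
[1]
  A via A→a: +{a}
  B via B→b b: +{b}
  C via C→A C: +{a}
  C via C→B B: +{b}
  S via S→C A: +{a,b}
  S: {a,b}  A: {a}  B: {b}  C: {a,b}
[2] (stable)
  S: {a,b}  A: {a}  B: {b}  C: {a,b}

FOLLOW iteration:
initialize: $ ∈ FOLLOW(S)
[1]
  B→B C: FOLLOW(B) ⊇ FIRST(C) = {a,b}; new: +{a,b}
  B→B C: FOLLOW(C) ⊇ FOLLOW(B) ⊇ {a,b}; new: +{a,b}
  C→A C: FOLLOW(A) ⊇ FIRST(C) = {a,b}; new: +{a,b}
  S→C A: FOLLOW(A) ⊇ FOLLOW(S) ⊇ {$}; new: +{$}
  FOLLOW[S]={$}  FOLLOW[A]={$,a,b}  FOLLOW[B]={a,b}  FOLLOW[C]={a,b}
[2] — fixpoint
  FOLLOW[S]={$}  FOLLOW[A]={$,a,b}  FOLLOW[B]={a,b}  FOLLOW[C]={a,b}

FOLLOW(B) = ["a", "b"]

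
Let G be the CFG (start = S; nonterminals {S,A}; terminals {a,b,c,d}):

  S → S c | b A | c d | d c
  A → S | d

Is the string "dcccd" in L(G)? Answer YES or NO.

CNF form of G:
  S -> S T0 | T0 T2 | T1 A | T2 T0
  A -> S T0 | T0 T2 | T1 A | T2 T0 | d
  T0 -> c
  T1 -> b
  T2 -> d

CYK table (by increasing span):
  cell(0,0) d: {A,T2}  orig:{A}
  cell(1,1) c: {T0}  orig:{}
  cell(2,2) c: {T0}  orig:{}
  cell(3,3) c: {T0}  orig:{}
  cell(4,4) d: {A,T2}  orig:{A}
  cell(0,1) dc: {A,S}
  cell(1,2) cc: ∅
  cell(2,3) cc: ∅
  cell(3,4) cd: {A,S}
  cell(0,2) dcc: {A,S}
  cell(1,3) ccc: ∅
  cell(2,4) ccd: ∅
  cell(0,3) dccc: {A,S}
  cell(1,4) cccd: ∅
  cell(0,4) dcccd: ∅

S ∉ T[0,4] ⇒ NO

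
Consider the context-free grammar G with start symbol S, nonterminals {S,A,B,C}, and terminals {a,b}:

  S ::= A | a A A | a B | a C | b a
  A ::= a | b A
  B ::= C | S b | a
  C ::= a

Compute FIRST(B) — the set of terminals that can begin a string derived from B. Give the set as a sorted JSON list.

FIRST sets, iterate to fixpoint:
round 1:
  A via A→a: +{a}
  A via A→b A: +{b}
  B via B→a: +{a}
  C via C→a: +{a}
  S via S→A: +{a,b}
  FIRST[S]={a,b}  FIRST[A]={a,b}  FIRST[B]={a}  FIRST[C]={a}
round 2:
  B via B→S b: +{b}
  FIRST[S]={a,b}  FIRST[A]={a,b}  FIRST[B]={a,b}  FIRST[C]={a}
round 3: — fixpoint
  FIRST[S]={a,b}  FIRST[A]={a,b}  FIRST[B]={a,b}  FIRST[C]={a}

FIRST(B) = ["a", "b"]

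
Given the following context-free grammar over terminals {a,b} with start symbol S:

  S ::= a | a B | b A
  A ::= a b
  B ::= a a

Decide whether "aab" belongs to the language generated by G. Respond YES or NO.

CNF form of G:
  S -> T0 B | T1 A | a
  A -> T0 T1
  B -> T0 T0
  T0 -> a
  T1 -> b

CYK table (by increasing span):
  [0..0]={S,T0}  "a"  orig:{S}
  [1..1]={S,T0}  "a"  orig:{S}
  [2..2]={T1}  "b"  orig:{}
  [0..1]={B}  "aa"
  [1..2]={A}  "ab"
  [0..2]=∅  "aab"

S ∉ T[0,2] ⇒ NO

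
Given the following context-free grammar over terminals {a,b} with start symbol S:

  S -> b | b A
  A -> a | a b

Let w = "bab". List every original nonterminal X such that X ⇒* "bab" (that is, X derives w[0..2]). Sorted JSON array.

CNF form of G:
  S -> T1 A | b
  A -> T0 T1 | a
  T0 -> a
  T1 -> b

CYK table (by increasing span) — only the sub-triangle for w[0..2]:
  T[0,0] 'b' = {S,T1}  orig:{S}
  T[1,1] 'a' = {A,T0}  orig:{A}
  T[2,2] 'b' = {S,T1}  orig:{S}
  T[0,1] 'ba' = {S}
  T[1,2] 'ab' = {A}
  T[0,2] 'bab' = {S}

Original NTs in T[0,2] deriving "bab": ["S"]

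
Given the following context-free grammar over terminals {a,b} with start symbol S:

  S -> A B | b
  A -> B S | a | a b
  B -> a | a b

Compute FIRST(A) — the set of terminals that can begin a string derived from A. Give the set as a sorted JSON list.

Compute FIRST by fixpoint:
iter 1:
  A via A→a: +{a}
  B via B→a: +{a}
  S via S→A B: +{a}
  S via S→b: +{b}
  FIRST(S)={a,b}  FIRST(A)={a}  FIRST(B)={a}
iter 2: (no change)
  FIRST(S)={a,b}  FIRST(A)={a}  FIRST(B)={a}

FIRST(A) = ["a"]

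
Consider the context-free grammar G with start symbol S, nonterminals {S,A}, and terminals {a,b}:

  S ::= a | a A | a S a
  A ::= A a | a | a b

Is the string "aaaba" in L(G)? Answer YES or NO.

Convert to CNF:
  S -> T0 A | T0 X2 | a
  A -> A T0 | T0 T1 | a
  T0 -> a
  T1 -> b
  X2 -> S T0

CYK table (by increasing span):
  cell(0,0) a: {A,S,T0}  orig:{A,S}
  cell(1,1) a: {A,S,T0}  orig:{A,S}
  cell(2,2) a: {A,S,T0}  orig:{A,S}
  cell(3,3) b: {T1}  orig:{}
  cell(4,4) a: {A,S,T0}  orig:{A,S}
  cell(0,1) aa: {A,S,X2}  orig:{A,S}
  cell(1,2) aa: {A,S,X2}  orig:{A,S}
  cell(2,3) ab: {A}
  cell(3,4) ba: ∅
  cell(0,2) aaa: {A,S,X2}  orig:{A,S}
  cell(1,3) aab: {S}
  cell(2,4) aba: {A}
  cell(0,3) aaab: ∅
  cell(1,4) aaba: {S,X2}  orig:{S}
  cell(0,4) aaaba: {S}

S ∈ T[0,4] ⇒ YES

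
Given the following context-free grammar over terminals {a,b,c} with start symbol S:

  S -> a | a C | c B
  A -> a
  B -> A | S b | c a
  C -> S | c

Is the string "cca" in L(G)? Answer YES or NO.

Convert to CNF:
  S -> T1 B | T2 C | a
  A -> a
  B -> S T0 | T1 T2 | a
  C -> T1 B | T2 C | a | c
  T0 -> b
  T1 -> c
  T2 -> a

Fill CYK table bottom-up:
  T[0,0] 'c' = {C,T1}  orig:{C}
  T[1,1] 'c' = {C,T1}  orig:{C}
  T[2,2] 'a' = {A,B,C,S,T2}  orig:{A,B,C,S}
  T[0,1] 'cc' = ∅
  T[1,2] 'ca' = {B,C,S}
  T[0,2] 'cca' = {C,S}

S ∈ T[0,2] ⇒ YES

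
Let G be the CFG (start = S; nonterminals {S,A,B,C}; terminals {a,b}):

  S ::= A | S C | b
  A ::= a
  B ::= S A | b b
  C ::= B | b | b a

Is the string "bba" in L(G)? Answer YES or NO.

Convert to CNF:
  S -> S C | a | b
  A -> a
  B -> S A | T0 T0
  C -> S A | T0 T0 | T0 T1 | b
  T0 -> b
  T1 -> a

CYK fill:
  T[0,0] 'b' = {C,S,T0}  orig:{C,S}
  T[1,1] 'b' = {C,S,T0}  orig:{C,S}
  T[2,2] 'a' = {A,S,T1}  orig:{A,S}
  T[0,1] 'bb' = {B,C,S}
  T[1,2] 'ba' = {B,C}
  T[0,2] 'bba' = {B,C,S}

S ∈ T[0,2] ⇒ YES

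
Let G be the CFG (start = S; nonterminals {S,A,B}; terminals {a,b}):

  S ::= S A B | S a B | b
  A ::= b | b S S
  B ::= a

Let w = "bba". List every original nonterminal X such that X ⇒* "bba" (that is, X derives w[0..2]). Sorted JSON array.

CNF form of G:
  S -> S X3 | S X4 | b
  A -> T0 X2 | b
  B -> a
  T0 -> b
  T1 -> a
  X2 -> S S
  X3 -> A B
  X4 -> T1 B

Fill CYK table bottom-up, restricted to cells inside w[0..2]:
  [0..0]={A,S,T0}  "b"  orig:{A,S}
  [1..1]={A,S,T0}  "b"  orig:{A,S}
  [2..2]={B,T1}  "a"  orig:{B}
  [0..1]={X2}  "bb"  orig:{}
  [1..2]={X3}  "ba"  orig:{}
  [0..2]={S}  "bba"

Original NTs in T[0,2] deriving "bba": ["S"]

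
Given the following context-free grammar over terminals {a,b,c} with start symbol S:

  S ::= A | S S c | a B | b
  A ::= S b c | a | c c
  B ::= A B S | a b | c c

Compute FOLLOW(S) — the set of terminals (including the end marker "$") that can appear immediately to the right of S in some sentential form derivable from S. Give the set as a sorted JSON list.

Compute FIRST by fixpoint:
iter 1:
  A via A→a: +{a}
  A via A→c c: +{c}
  B via B→A B S: +{a,c}
  S via S→A: +{a,c}
  S via S→b: +{b}
  FIRST(S)={a,b,c}  FIRST(A)={a,c}  FIRST(B)={a,c}
iter 2:
  A via A→S b c: +{b}
  B via B→A B S: +{b}
  FIRST(S)={a,b,c}  FIRST(A)={a,b,c}  FIRST(B)={a,b,c}
iter 3: (no change)
  FIRST(S)={a,b,c}  FIRST(A)={a,b,c}  FIRST(B)={a,b,c}

Compute FOLLOW by fixpoint:
FOLLOW(S) := {$}
[1]
  A→S b c: FOLLOW(S) ⊇ FIRST(b) = {b}; new: +{b}
  B→A B S: FOLLOW(A) ⊇ FIRST(B) = {a,b,c}; new: +{a,b,c}
  B→A B S: FOLLOW(B) ⊇ FIRST(S) = {a,b,c}; new: +{a,b,c}
  B→A B S: FOLLOW(S) ⊇ FOLLOW(B) ⊇ {a,b,c}; new: +{a,c}
  S→A: FOLLOW(A) ⊇ FOLLOW(S) ⊇ {$,a,b,c}; new: +{$}
  S→a B: FOLLOW(B) ⊇ FOLLOW(S) ⊇ {$,a,b,c}; new: +{$}
  FOLLOW(S)={$,a,b,c}  FOLLOW(A)={$,a,b,c}  FOLLOW(B)={$,a,b,c}
[2] (no change)
  FOLLOW(S)={$,a,b,c}  FOLLOW(A)={$,a,b,c}  FOLLOW(B)={$,a,b,c}

FOLLOW(S) = ["$", "a", "b", "c"]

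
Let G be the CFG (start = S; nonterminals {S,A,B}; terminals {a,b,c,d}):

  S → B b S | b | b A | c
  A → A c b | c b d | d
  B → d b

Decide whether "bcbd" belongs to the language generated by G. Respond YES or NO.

CNF form of G:
  S -> B X5 | T1 A | b | c
  A -> A X3 | T0 X4 | d
  B -> T2 T1
  T0 -> c
  T1 -> b
  T2 -> d
  X3 -> T0 T1
  X4 -> T1 T2
  X5 -> T1 S

CYK table (by increasing span):
  [0..0]={S,T1}  "b"  orig:{S}
  [1..1]={S,T0}  "c"  orig:{S}
  [2..2]={S,T1}  "b"  orig:{S}
  [3..3]={A,T2}  "d"  orig:{A}
  [0..1]={X5}  "bc"  orig:{}
  [1..2]={X3}  "cb"  orig:{}
  [2..3]={S,X4}  "bd"  orig:{S}
  [0..2]=∅  "bcb"
  [1..3]={A}  "cbd"
  [0..3]={S}  "bcbd"

S ∈ T[0,3] ⇒ YES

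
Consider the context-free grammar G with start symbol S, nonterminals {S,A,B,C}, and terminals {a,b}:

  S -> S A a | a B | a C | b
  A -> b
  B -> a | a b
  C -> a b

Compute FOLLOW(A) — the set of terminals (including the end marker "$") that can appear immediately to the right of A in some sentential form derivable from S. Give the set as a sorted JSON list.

FIRST sets, iterate to fixpoint:
pass 1:
  A via A→b: +{b}
  B via B→a: +{a}
  C via C→a b: +{a}
  S via S→a B: +{a}
  S via S→b: +{b}
  FIRST[S]={a,b}  FIRST[A]={b}  FIRST[B]={a}  FIRST[C]={a}
pass 2: (no change)
  FIRST[S]={a,b}  FIRST[A]={b}  FIRST[B]={a}  FIRST[C]={a}

FOLLOW iteration:
initialize: $ ∈ FOLLOW(S)
iter 1:
  S→S A a: FOLLOW(S) ⊇ FIRST(A) = {b}; new: +{b}
  S→S A a: FOLLOW(A) ⊇ FIRST(a) = {a}; new: +{a}
  S→a B: FOLLOW(B) ⊇ FOLLOW(S) ⊇ {$,b}; new: +{$,b}
  S→a C: FOLLOW(C) ⊇ FOLLOW(S) ⊇ {$,b}; new: +{$,b}
  S: {$,b}  A: {a}  B: {$,b}  C: {$,b}
iter 2: done
  S: {$,b}  A: {a}  B: {$,b}  C: {$,b}

FOLLOW(A) = ["a"]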